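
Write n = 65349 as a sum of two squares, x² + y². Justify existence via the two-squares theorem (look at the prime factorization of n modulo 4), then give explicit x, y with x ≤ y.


Step 1: Factor n = 65349 = 3^2 · 53 · 137.
Step 2: Check the mod-4 condition on each prime factor: 3 ≡ 3 (mod 4), exponent 2 (must be even); 53 ≡ 1 (mod 4), exponent 1; 137 ≡ 1 (mod 4), exponent 1.
All primes ≡ 3 (mod 4) appear to even exponent (or don't appear), so by the two-squares theorem n IS expressible as a sum of two squares.
Step 3: Build a representation. Group n = k² · m with k = 3 and m = 53 · 137 = 7261 (a product of primes ≡ 1 (mod 4)); a representation of m scales to one of n via (k·x)² + (k·y)² = k²(x² + y²). Each prime p ≡ 1 (mod 4) is itself a sum of two squares; find a² by testing p − a² for a perfect square:
  53: 53 − 1² = 52, 53 − 2² = 49 = 7² ⇒ 53 = 2² + 7².
  137: 137 − 1² = 136, 137 − 2² = 133, 137 − 3² = 128, 137 − 4² = 121 = 11² ⇒ 137 = 4² + 11².
  Combine using the Brahmagupta–Fibonacci identity (a² + b²)(c² + d²) = (ac − bd)² + (ad + bc)² = (ac + bd)² + (ad − bc)²:
  53 · 137 = 7261: from (2² + 7²)(4² + 11²), take (2·4 − 7·11, 2·11 + 7·4) = (8 − 77, 22 + 28) = (-69, 50); dropping signs (only squares matter) gives (69, 50); check 69² + 50² = 4761 + 2500 = 7261 ✓.
  Scale by k = 3: (3·69, 3·50) = (207, 150).
Step 4: Order so x ≤ y and verify: 150² + 207² = 22500 + 42849 = 65349 = n. ✓

n = 65349 = 150² + 207² (one valid representation with x ≤ y).


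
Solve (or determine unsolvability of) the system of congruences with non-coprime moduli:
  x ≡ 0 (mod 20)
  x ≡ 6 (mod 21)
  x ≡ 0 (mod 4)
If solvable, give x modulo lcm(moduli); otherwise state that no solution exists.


Moduli 20, 21, 4 are not pairwise coprime, so CRT works modulo lcm(m_i) when all pairwise compatibility conditions hold.
Pairwise compatibility: gcd(m_i, m_j) must divide a_i - a_j for every pair.
Merge one congruence at a time:
  Start: x ≡ 0 (mod 20).
  Combine with x ≡ 6 (mod 21): gcd(20, 21) = 1; 6 - 0 = 6, which IS divisible by 1, so compatible.
    Write x = 0 + 20·t and substitute into x ≡ 6 (mod 21): 20·t ≡ 6 − 0 = 6 (mod 21).
    The inverse of 20 mod 21 is 20 (since 20·20 = 400 = 19·21 + 1), so t ≡ 20·6 = 120 ≡ 15 (mod 21).
    Then x = 0 + 20·15 = 300, valid modulo lcm(20, 21) = 420: x ≡ 300 (mod 420).
  Combine with x ≡ 0 (mod 4): gcd(420, 4) = 4; 0 - 300 = -300, which IS divisible by 4, so compatible.
    Write x = 300 + 420·t and substitute into x ≡ 0 (mod 4): 420·t ≡ 0 − 300 = -300 (mod 4).
    Divide the congruence (and modulus) by g = 4: 105·t ≡ -75 (mod 1).
    Modulo 1 every t works; take t = 0.
    Then x = 300 + 420·0 = 300, valid modulo lcm(420, 4) = 420: x ≡ 300 (mod 420).
Verify: 300 mod 20 = 0, 300 mod 21 = 6, 300 mod 4 = 0.

x ≡ 300 (mod 420).


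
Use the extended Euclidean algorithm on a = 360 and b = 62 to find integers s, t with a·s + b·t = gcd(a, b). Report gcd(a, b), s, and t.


Euclidean algorithm on (360, 62) — divide until remainder is 0:
  360 = 5 · 62 + 50
  62 = 1 · 50 + 12
  50 = 4 · 12 + 2
  12 = 6 · 2 + 0
gcd(360, 62) = 2.
Track Bezout coefficients alongside the remainders: start with r₀ = 360 = a·1 + b·0 (s = 1, t = 0) and r₁ = 62 = a·0 + b·1 (s = 0, t = 1); each new remainder r_{k+1} = r_{k-1} − q_k·r_k inherits s_{k+1} = s_{k-1} − q_k·s_k, t_{k+1} = t_{k-1} − q_k·t_k, so r_k = a·s_k + b·t_k at every step:
  q = 5: r = 50, s = 1 − 5·0 = 1, t = 0 − 5·1 = -5  (check: 360·1 + 62·(-5) = 50)
  q = 1: r = 12, s = 0 − 1·1 = -1, t = 1 − 1·(-5) = 6  (check: 360·(-1) + 62·6 = 12)
  q = 4: r = 2, s = 1 − 4·(-1) = 5, t = -5 − 4·6 = -29  (check: 360·5 + 62·(-29) = 2)
The row with r = 2 (the gcd) gives the Bezout coefficients s = 5, t = -29.
Result: 360 · (5) + 62 · (-29) = 2.

gcd(360, 62) = 2; s = 5, t = -29 (check: 360·5 + 62·(-29) = 2).


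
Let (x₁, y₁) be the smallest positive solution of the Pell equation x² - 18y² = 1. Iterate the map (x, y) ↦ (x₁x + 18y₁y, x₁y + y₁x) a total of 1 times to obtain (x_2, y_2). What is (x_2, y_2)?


Step 1: Find the fundamental solution (x₁, y₁) of x² - 18y² = 1.
  Expand √18 as a continued fraction. a₀ = ⌊√18⌋ = 4; iterate m_{k+1} = d_k·a_k − m_k, d_{k+1} = (18 − m_{k+1}²)/d_k, a_{k+1} = ⌊(a₀ + m_{k+1})/d_{k+1}⌋ (starting m₀ = 0, d₀ = 1), with convergents p_k = a_k·p_{k-1} + p_{k-2}, q_k = a_k·q_{k-1} + q_{k-2} (p₋₁ = 1, q₋₁ = 0):
  k = 0: a₀ = 4; p₀/q₀ = 4/1; p₀² − 18·q₀² = 16 − 18 = -2.
  k = 1: m = 4, d = 2, a = ⌊(4 + 4)/2⌋ = 4; p/q = (4·4 + 1)/(4·1 + 0) = 17/4; p² − 18·q² = 289 − 288 = 1.
  The first convergent with p² − 18·q² = 1 gives the fundamental solution (x₁, y₁) = (17, 4).
Step 2: Apply the recurrence (x_{n+1}, y_{n+1}) = (x₁x_n + 18y₁y_n, x₁y_n + y₁x_n) repeatedly.
  From (x_1, y_1) = (17, 4): x_2 = 17·17 + 18·4·4 = 577; y_2 = 17·4 + 4·17 = 136.
Step 3: Verify x_2² - 18·y_2² = 332929 - 332928 = 1 (should be 1). ✓

(x_1, y_1) = (17, 4); (x_2, y_2) = (577, 136).


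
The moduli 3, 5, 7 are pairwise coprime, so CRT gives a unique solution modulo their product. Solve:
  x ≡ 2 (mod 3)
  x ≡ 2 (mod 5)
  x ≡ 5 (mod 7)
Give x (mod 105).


Moduli 3, 5, 7 are pairwise coprime; by CRT there is a unique solution modulo M = 3 · 5 · 7 = 105.
Solve pairwise, accumulating the modulus:
  Start with x ≡ 2 (mod 3).
  Combine with x ≡ 2 (mod 5): since gcd(3, 5) = 1, we get a unique residue mod 15.
    Write x = 2 + 3·t and substitute into x ≡ 2 (mod 5): 3·t ≡ 2 − 2 = 0 (mod 5).
    The inverse of 3 mod 5 is 2 (since 3·2 = 6 = 1·5 + 1), so t ≡ 2·0 = 0 ≡ 0 (mod 5).
    Then x = 2 + 3·0 = 2, valid modulo lcm(3, 5) = 15: x ≡ 2 (mod 15).
  Combine with x ≡ 5 (mod 7): since gcd(15, 7) = 1, we get a unique residue mod 105.
    Write x = 2 + 15·t and substitute into x ≡ 5 (mod 7): 15·t ≡ 5 − 2 = 3 (mod 7).
    Reduce coefficients mod 7: 1·t ≡ 3 (mod 7).
    So t ≡ 3 (mod 7).
    Then x = 2 + 15·3 = 47, valid modulo lcm(15, 7) = 105: x ≡ 47 (mod 105).
Verify: 47 mod 3 = 2 ✓, 47 mod 5 = 2 ✓, 47 mod 7 = 5 ✓.

x ≡ 47 (mod 105).


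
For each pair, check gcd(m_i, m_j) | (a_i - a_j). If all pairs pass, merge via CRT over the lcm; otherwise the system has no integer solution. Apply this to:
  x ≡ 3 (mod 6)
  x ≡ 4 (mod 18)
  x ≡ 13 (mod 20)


Moduli 6, 18, 20 are not pairwise coprime, so CRT works modulo lcm(m_i) when all pairwise compatibility conditions hold.
Pairwise compatibility: gcd(m_i, m_j) must divide a_i - a_j for every pair.
Merge one congruence at a time:
  Start: x ≡ 3 (mod 6).
  Combine with x ≡ 4 (mod 18): gcd(6, 18) = 6, and 4 - 3 = 1 is NOT divisible by 6.
    ⇒ system is inconsistent (no integer solution).

No solution (the system is inconsistent).


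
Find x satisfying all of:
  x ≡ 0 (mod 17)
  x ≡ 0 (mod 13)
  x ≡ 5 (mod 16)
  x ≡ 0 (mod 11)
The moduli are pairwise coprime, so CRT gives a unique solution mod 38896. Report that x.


Product of moduli M = 17 · 13 · 16 · 11 = 38896.
Merge one congruence at a time:
  Start: x ≡ 0 (mod 17).
  Combine with x ≡ 0 (mod 13); new modulus lcm = 221.
    Write x = 0 + 17·t and substitute into x ≡ 0 (mod 13): 17·t ≡ 0 − 0 = 0 (mod 13).
    Reduce coefficients mod 13: 4·t ≡ 0 (mod 13).
    The inverse of 4 mod 13 is 10 (since 4·10 = 40 = 3·13 + 1), so t ≡ 10·0 = 0 ≡ 0 (mod 13).
    Then x = 0 + 17·0 = 0, valid modulo lcm(17, 13) = 221: x ≡ 0 (mod 221).
  Combine with x ≡ 5 (mod 16); new modulus lcm = 3536.
    Write x = 0 + 221·t and substitute into x ≡ 5 (mod 16): 221·t ≡ 5 − 0 = 5 (mod 16).
    Reduce coefficients mod 16: 13·t ≡ 5 (mod 16).
    The inverse of 13 mod 16 is 5 (since 13·5 = 65 = 4·16 + 1), so t ≡ 5·5 = 25 ≡ 9 (mod 16).
    Then x = 0 + 221·9 = 1989, valid modulo lcm(221, 16) = 3536: x ≡ 1989 (mod 3536).
  Combine with x ≡ 0 (mod 11); new modulus lcm = 38896.
    Write x = 1989 + 3536·t and substitute into x ≡ 0 (mod 11): 3536·t ≡ 0 − 1989 = -1989 (mod 11).
    Reduce coefficients mod 11: 5·t ≡ 2 (mod 11).
    The inverse of 5 mod 11 is 9 (since 5·9 = 45 = 4·11 + 1), so t ≡ 9·2 = 18 ≡ 7 (mod 11).
    Then x = 1989 + 3536·7 = 26741, valid modulo lcm(3536, 11) = 38896: x ≡ 26741 (mod 38896).
Verify against each original: 26741 mod 17 = 0, 26741 mod 13 = 0, 26741 mod 16 = 5, 26741 mod 11 = 0.

x ≡ 26741 (mod 38896).


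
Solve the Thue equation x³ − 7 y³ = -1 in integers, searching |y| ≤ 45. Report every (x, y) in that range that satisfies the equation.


The equation is x³ - 7y³ = -1. For fixed y, x³ = 7·y³ − 1, so a solution requires the RHS to be a perfect cube.
Strategy: iterate y from -45 to 45, compute RHS = 7·y³ − 1, and check whether it is a (positive or negative) perfect cube.
Check small values of y:
  y = 0: RHS = -1 = (-1)³ ⇒ x = -1 works.
  y = 1: RHS = 6 is not a perfect cube.
  y = -1: RHS = -8 = (-2)³ ⇒ x = -2 works.
  y = 2: RHS = 55 is not a perfect cube.
  y = -2: RHS = -57 is not a perfect cube.
  y = 3: RHS = 188 is not a perfect cube.
  y = -3: RHS = -190 is not a perfect cube.
Continuing the search up to |y| = 45 finds no further solutions beyond those listed.
Collected solutions: (-1, 0), (-2, -1).

Solutions (with |y| ≤ 45): (-1, 0), (-2, -1).


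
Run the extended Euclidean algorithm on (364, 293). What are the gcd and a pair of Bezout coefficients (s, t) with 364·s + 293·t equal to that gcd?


Euclidean algorithm on (364, 293) — divide until remainder is 0:
  364 = 1 · 293 + 71
  293 = 4 · 71 + 9
  71 = 7 · 9 + 8
  9 = 1 · 8 + 1
  8 = 8 · 1 + 0
gcd(364, 293) = 1.
Track Bezout coefficients alongside the remainders: start with r₀ = 364 = a·1 + b·0 (s = 1, t = 0) and r₁ = 293 = a·0 + b·1 (s = 0, t = 1); each new remainder r_{k+1} = r_{k-1} − q_k·r_k inherits s_{k+1} = s_{k-1} − q_k·s_k, t_{k+1} = t_{k-1} − q_k·t_k, so r_k = a·s_k + b·t_k at every step:
  q = 1: r = 71, s = 1 − 1·0 = 1, t = 0 − 1·1 = -1  (check: 364·1 + 293·(-1) = 71)
  q = 4: r = 9, s = 0 − 4·1 = -4, t = 1 − 4·(-1) = 5  (check: 364·(-4) + 293·5 = 9)
  q = 7: r = 8, s = 1 − 7·(-4) = 29, t = -1 − 7·5 = -36  (check: 364·29 + 293·(-36) = 8)
  q = 1: r = 1, s = -4 − 1·29 = -33, t = 5 − 1·(-36) = 41  (check: 364·(-33) + 293·41 = 1)
The row with r = 1 (the gcd) gives the Bezout coefficients s = -33, t = 41.
Result: 364 · (-33) + 293 · (41) = 1.

gcd(364, 293) = 1; s = -33, t = 41 (check: 364·(-33) + 293·41 = 1).


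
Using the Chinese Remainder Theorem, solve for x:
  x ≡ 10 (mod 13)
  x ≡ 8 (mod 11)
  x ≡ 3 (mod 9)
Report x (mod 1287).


Moduli 13, 11, 9 are pairwise coprime; by CRT there is a unique solution modulo M = 13 · 11 · 9 = 1287.
Solve pairwise, accumulating the modulus:
  Start with x ≡ 10 (mod 13).
  Combine with x ≡ 8 (mod 11): since gcd(13, 11) = 1, we get a unique residue mod 143.
    Write x = 10 + 13·t and substitute into x ≡ 8 (mod 11): 13·t ≡ 8 − 10 = -2 (mod 11).
    Reduce coefficients mod 11: 2·t ≡ 9 (mod 11).
    The inverse of 2 mod 11 is 6 (since 2·6 = 12 = 1·11 + 1), so t ≡ 6·9 = 54 ≡ 10 (mod 11).
    Then x = 10 + 13·10 = 140, valid modulo lcm(13, 11) = 143: x ≡ 140 (mod 143).
  Combine with x ≡ 3 (mod 9): since gcd(143, 9) = 1, we get a unique residue mod 1287.
    Write x = 140 + 143·t and substitute into x ≡ 3 (mod 9): 143·t ≡ 3 − 140 = -137 (mod 9).
    Reduce coefficients mod 9: 8·t ≡ 7 (mod 9).
    The inverse of 8 mod 9 is 8 (since 8·8 = 64 = 7·9 + 1), so t ≡ 8·7 = 56 ≡ 2 (mod 9).
    Then x = 140 + 143·2 = 426, valid modulo lcm(143, 9) = 1287: x ≡ 426 (mod 1287).
Verify: 426 mod 13 = 10 ✓, 426 mod 11 = 8 ✓, 426 mod 9 = 3 ✓.

x ≡ 426 (mod 1287).


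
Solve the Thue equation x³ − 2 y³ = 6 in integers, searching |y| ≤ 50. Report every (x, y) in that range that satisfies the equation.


The equation is x³ - 2y³ = 6. For fixed y, x³ = 2·y³ + 6, so a solution requires the RHS to be a perfect cube.
Strategy: iterate y from -50 to 50, compute RHS = 2·y³ + 6, and check whether it is a (positive or negative) perfect cube.
Check small values of y:
  y = 0: RHS = 6 is not a perfect cube.
  y = 1: RHS = 8 = (2)³ ⇒ x = 2 works.
  y = -1: RHS = 4 is not a perfect cube.
  y = 2: RHS = 22 is not a perfect cube.
  y = -2: RHS = -10 is not a perfect cube.
  y = 3: RHS = 60 is not a perfect cube.
  y = -3: RHS = -48 is not a perfect cube.
Continuing the search up to |y| = 50 finds no further solutions beyond those listed.
Collected solutions: (2, 1).

Solutions (with |y| ≤ 50): (2, 1).


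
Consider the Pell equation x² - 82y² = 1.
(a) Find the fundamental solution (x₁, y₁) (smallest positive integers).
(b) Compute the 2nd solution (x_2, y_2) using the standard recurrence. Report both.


Step 1: Find the fundamental solution (x₁, y₁) of x² - 82y² = 1.
  Expand √82 as a continued fraction. a₀ = ⌊√82⌋ = 9; iterate m_{k+1} = d_k·a_k − m_k, d_{k+1} = (82 − m_{k+1}²)/d_k, a_{k+1} = ⌊(a₀ + m_{k+1})/d_{k+1}⌋ (starting m₀ = 0, d₀ = 1), with convergents p_k = a_k·p_{k-1} + p_{k-2}, q_k = a_k·q_{k-1} + q_{k-2} (p₋₁ = 1, q₋₁ = 0):
  k = 0: a₀ = 9; p₀/q₀ = 9/1; p₀² − 82·q₀² = 81 − 82 = -1.
  k = 1: m = 9, d = 1, a = ⌊(9 + 9)/1⌋ = 18; p/q = (18·9 + 1)/(18·1 + 0) = 163/18; p² − 82·q² = 26569 − 26568 = 1.
  The first convergent with p² − 82·q² = 1 gives the fundamental solution (x₁, y₁) = (163, 18).
Step 2: Apply the recurrence (x_{n+1}, y_{n+1}) = (x₁x_n + 82y₁y_n, x₁y_n + y₁x_n) repeatedly.
  From (x_1, y_1) = (163, 18): x_2 = 163·163 + 82·18·18 = 53137; y_2 = 163·18 + 18·163 = 5868.
Step 3: Verify x_2² - 82·y_2² = 2823540769 - 2823540768 = 1 (should be 1). ✓

(x_1, y_1) = (163, 18); (x_2, y_2) = (53137, 5868).


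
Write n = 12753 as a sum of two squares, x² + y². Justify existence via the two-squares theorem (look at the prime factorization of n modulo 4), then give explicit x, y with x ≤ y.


Step 1: Factor n = 12753 = 3^2 · 13 · 109.
Step 2: Check the mod-4 condition on each prime factor: 3 ≡ 3 (mod 4), exponent 2 (must be even); 13 ≡ 1 (mod 4), exponent 1; 109 ≡ 1 (mod 4), exponent 1.
All primes ≡ 3 (mod 4) appear to even exponent (or don't appear), so by the two-squares theorem n IS expressible as a sum of two squares.
Step 3: Build a representation. Group n = k² · m with k = 3 and m = 13 · 109 = 1417 (a product of primes ≡ 1 (mod 4)); a representation of m scales to one of n via (k·x)² + (k·y)² = k²(x² + y²). Each prime p ≡ 1 (mod 4) is itself a sum of two squares; find a² by testing p − a² for a perfect square:
  13: 13 − 1² = 12, 13 − 2² = 9 = 3² ⇒ 13 = 2² + 3².
  109: 109 − 1² = 108, 109 − 2² = 105, 109 − 3² = 100 = 10² ⇒ 109 = 3² + 10².
  Combine using the Brahmagupta–Fibonacci identity (a² + b²)(c² + d²) = (ac − bd)² + (ad + bc)² = (ac + bd)² + (ad − bc)²:
  13 · 109 = 1417: from (2² + 3²)(3² + 10²), take (2·3 − 3·10, 2·10 + 3·3) = (6 − 30, 20 + 9) = (-24, 29); dropping signs (only squares matter) gives (24, 29); check 24² + 29² = 576 + 841 = 1417 ✓.
  Scale by k = 3: (3·24, 3·29) = (72, 87).
Step 4: Order so x ≤ y and verify: 72² + 87² = 5184 + 7569 = 12753 = n. ✓

n = 12753 = 72² + 87² (one valid representation with x ≤ y).


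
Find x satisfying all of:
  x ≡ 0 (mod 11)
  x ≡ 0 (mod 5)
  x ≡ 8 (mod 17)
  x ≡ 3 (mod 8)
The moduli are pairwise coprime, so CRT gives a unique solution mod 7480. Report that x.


Product of moduli M = 11 · 5 · 17 · 8 = 7480.
Merge one congruence at a time:
  Start: x ≡ 0 (mod 11).
  Combine with x ≡ 0 (mod 5); new modulus lcm = 55.
    Write x = 0 + 11·t and substitute into x ≡ 0 (mod 5): 11·t ≡ 0 − 0 = 0 (mod 5).
    Reduce coefficients mod 5: 1·t ≡ 0 (mod 5).
    So t ≡ 0 (mod 5).
    Then x = 0 + 11·0 = 0, valid modulo lcm(11, 5) = 55: x ≡ 0 (mod 55).
  Combine with x ≡ 8 (mod 17); new modulus lcm = 935.
    Write x = 0 + 55·t and substitute into x ≡ 8 (mod 17): 55·t ≡ 8 − 0 = 8 (mod 17).
    Reduce coefficients mod 17: 4·t ≡ 8 (mod 17).
    The inverse of 4 mod 17 is 13 (since 4·13 = 52 = 3·17 + 1), so t ≡ 13·8 = 104 ≡ 2 (mod 17).
    Then x = 0 + 55·2 = 110, valid modulo lcm(55, 17) = 935: x ≡ 110 (mod 935).
  Combine with x ≡ 3 (mod 8); new modulus lcm = 7480.
    Write x = 110 + 935·t and substitute into x ≡ 3 (mod 8): 935·t ≡ 3 − 110 = -107 (mod 8).
    Reduce coefficients mod 8: 7·t ≡ 5 (mod 8).
    The inverse of 7 mod 8 is 7 (since 7·7 = 49 = 6·8 + 1), so t ≡ 7·5 = 35 ≡ 3 (mod 8).
    Then x = 110 + 935·3 = 2915, valid modulo lcm(935, 8) = 7480: x ≡ 2915 (mod 7480).
Verify against each original: 2915 mod 11 = 0, 2915 mod 5 = 0, 2915 mod 17 = 8, 2915 mod 8 = 3.

x ≡ 2915 (mod 7480).


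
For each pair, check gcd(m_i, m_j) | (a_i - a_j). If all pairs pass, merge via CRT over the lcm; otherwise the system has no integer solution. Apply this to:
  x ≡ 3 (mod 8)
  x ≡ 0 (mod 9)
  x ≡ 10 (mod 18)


Moduli 8, 9, 18 are not pairwise coprime, so CRT works modulo lcm(m_i) when all pairwise compatibility conditions hold.
Pairwise compatibility: gcd(m_i, m_j) must divide a_i - a_j for every pair.
Merge one congruence at a time:
  Start: x ≡ 3 (mod 8).
  Combine with x ≡ 0 (mod 9): gcd(8, 9) = 1; 0 - 3 = -3, which IS divisible by 1, so compatible.
    Write x = 3 + 8·t and substitute into x ≡ 0 (mod 9): 8·t ≡ 0 − 3 = -3 (mod 9).
    Reduce coefficients mod 9: 8·t ≡ 6 (mod 9).
    The inverse of 8 mod 9 is 8 (since 8·8 = 64 = 7·9 + 1), so t ≡ 8·6 = 48 ≡ 3 (mod 9).
    Then x = 3 + 8·3 = 27, valid modulo lcm(8, 9) = 72: x ≡ 27 (mod 72).
  Combine with x ≡ 10 (mod 18): gcd(72, 18) = 18, and 10 - 27 = -17 is NOT divisible by 18.
    ⇒ system is inconsistent (no integer solution).

No solution (the system is inconsistent).


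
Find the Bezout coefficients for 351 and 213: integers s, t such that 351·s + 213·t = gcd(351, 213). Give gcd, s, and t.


Euclidean algorithm on (351, 213) — divide until remainder is 0:
  351 = 1 · 213 + 138
  213 = 1 · 138 + 75
  138 = 1 · 75 + 63
  75 = 1 · 63 + 12
  63 = 5 · 12 + 3
  12 = 4 · 3 + 0
gcd(351, 213) = 3.
Track Bezout coefficients alongside the remainders: start with r₀ = 351 = a·1 + b·0 (s = 1, t = 0) and r₁ = 213 = a·0 + b·1 (s = 0, t = 1); each new remainder r_{k+1} = r_{k-1} − q_k·r_k inherits s_{k+1} = s_{k-1} − q_k·s_k, t_{k+1} = t_{k-1} − q_k·t_k, so r_k = a·s_k + b·t_k at every step:
  q = 1: r = 138, s = 1 − 1·0 = 1, t = 0 − 1·1 = -1  (check: 351·1 + 213·(-1) = 138)
  q = 1: r = 75, s = 0 − 1·1 = -1, t = 1 − 1·(-1) = 2  (check: 351·(-1) + 213·2 = 75)
  q = 1: r = 63, s = 1 − 1·(-1) = 2, t = -1 − 1·2 = -3  (check: 351·2 + 213·(-3) = 63)
  q = 1: r = 12, s = -1 − 1·2 = -3, t = 2 − 1·(-3) = 5  (check: 351·(-3) + 213·5 = 12)
  q = 5: r = 3, s = 2 − 5·(-3) = 17, t = -3 − 5·5 = -28  (check: 351·17 + 213·(-28) = 3)
The row with r = 3 (the gcd) gives the Bezout coefficients s = 17, t = -28.
Result: 351 · (17) + 213 · (-28) = 3.

gcd(351, 213) = 3; s = 17, t = -28 (check: 351·17 + 213·(-28) = 3).


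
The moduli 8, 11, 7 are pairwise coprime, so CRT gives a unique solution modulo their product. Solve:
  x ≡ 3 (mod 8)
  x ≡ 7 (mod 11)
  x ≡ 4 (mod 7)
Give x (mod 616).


Moduli 8, 11, 7 are pairwise coprime; by CRT there is a unique solution modulo M = 8 · 11 · 7 = 616.
Solve pairwise, accumulating the modulus:
  Start with x ≡ 3 (mod 8).
  Combine with x ≡ 7 (mod 11): since gcd(8, 11) = 1, we get a unique residue mod 88.
    Write x = 3 + 8·t and substitute into x ≡ 7 (mod 11): 8·t ≡ 7 − 3 = 4 (mod 11).
    The inverse of 8 mod 11 is 7 (since 8·7 = 56 = 5·11 + 1), so t ≡ 7·4 = 28 ≡ 6 (mod 11).
    Then x = 3 + 8·6 = 51, valid modulo lcm(8, 11) = 88: x ≡ 51 (mod 88).
  Combine with x ≡ 4 (mod 7): since gcd(88, 7) = 1, we get a unique residue mod 616.
    Write x = 51 + 88·t and substitute into x ≡ 4 (mod 7): 88·t ≡ 4 − 51 = -47 (mod 7).
    Reduce coefficients mod 7: 4·t ≡ 2 (mod 7).
    The inverse of 4 mod 7 is 2 (since 4·2 = 8 = 1·7 + 1), so t ≡ 2·2 = 4 ≡ 4 (mod 7).
    Then x = 51 + 88·4 = 403, valid modulo lcm(88, 7) = 616: x ≡ 403 (mod 616).
Verify: 403 mod 8 = 3 ✓, 403 mod 11 = 7 ✓, 403 mod 7 = 4 ✓.

x ≡ 403 (mod 616).


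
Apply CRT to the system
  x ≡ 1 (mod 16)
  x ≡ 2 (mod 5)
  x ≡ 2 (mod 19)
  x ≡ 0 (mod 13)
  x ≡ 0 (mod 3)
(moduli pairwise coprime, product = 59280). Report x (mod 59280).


Product of moduli M = 16 · 5 · 19 · 13 · 3 = 59280.
Merge one congruence at a time:
  Start: x ≡ 1 (mod 16).
  Combine with x ≡ 2 (mod 5); new modulus lcm = 80.
    Write x = 1 + 16·t and substitute into x ≡ 2 (mod 5): 16·t ≡ 2 − 1 = 1 (mod 5).
    Reduce coefficients mod 5: 1·t ≡ 1 (mod 5).
    So t ≡ 1 (mod 5).
    Then x = 1 + 16·1 = 17, valid modulo lcm(16, 5) = 80: x ≡ 17 (mod 80).
  Combine with x ≡ 2 (mod 19); new modulus lcm = 1520.
    Write x = 17 + 80·t and substitute into x ≡ 2 (mod 19): 80·t ≡ 2 − 17 = -15 (mod 19).
    Reduce coefficients mod 19: 4·t ≡ 4 (mod 19).
    The inverse of 4 mod 19 is 5 (since 4·5 = 20 = 1·19 + 1), so t ≡ 5·4 = 20 ≡ 1 (mod 19).
    Then x = 17 + 80·1 = 97, valid modulo lcm(80, 19) = 1520: x ≡ 97 (mod 1520).
  Combine with x ≡ 0 (mod 13); new modulus lcm = 19760.
    Write x = 97 + 1520·t and substitute into x ≡ 0 (mod 13): 1520·t ≡ 0 − 97 = -97 (mod 13).
    Reduce coefficients mod 13: 12·t ≡ 7 (mod 13).
    The inverse of 12 mod 13 is 12 (since 12·12 = 144 = 11·13 + 1), so t ≡ 12·7 = 84 ≡ 6 (mod 13).
    Then x = 97 + 1520·6 = 9217, valid modulo lcm(1520, 13) = 19760: x ≡ 9217 (mod 19760).
  Combine with x ≡ 0 (mod 3); new modulus lcm = 59280.
    Write x = 9217 + 19760·t and substitute into x ≡ 0 (mod 3): 19760·t ≡ 0 − 9217 = -9217 (mod 3).
    Reduce coefficients mod 3: 2·t ≡ 2 (mod 3).
    The inverse of 2 mod 3 is 2 (since 2·2 = 4 = 1·3 + 1), so t ≡ 2·2 = 4 ≡ 1 (mod 3).
    Then x = 9217 + 19760·1 = 28977, valid modulo lcm(19760, 3) = 59280: x ≡ 28977 (mod 59280).
Verify against each original: 28977 mod 16 = 1, 28977 mod 5 = 2, 28977 mod 19 = 2, 28977 mod 13 = 0, 28977 mod 3 = 0.

x ≡ 28977 (mod 59280).


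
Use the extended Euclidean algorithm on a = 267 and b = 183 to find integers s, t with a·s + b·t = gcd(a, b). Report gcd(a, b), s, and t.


Euclidean algorithm on (267, 183) — divide until remainder is 0:
  267 = 1 · 183 + 84
  183 = 2 · 84 + 15
  84 = 5 · 15 + 9
  15 = 1 · 9 + 6
  9 = 1 · 6 + 3
  6 = 2 · 3 + 0
gcd(267, 183) = 3.
Track Bezout coefficients alongside the remainders: start with r₀ = 267 = a·1 + b·0 (s = 1, t = 0) and r₁ = 183 = a·0 + b·1 (s = 0, t = 1); each new remainder r_{k+1} = r_{k-1} − q_k·r_k inherits s_{k+1} = s_{k-1} − q_k·s_k, t_{k+1} = t_{k-1} − q_k·t_k, so r_k = a·s_k + b·t_k at every step:
  q = 1: r = 84, s = 1 − 1·0 = 1, t = 0 − 1·1 = -1  (check: 267·1 + 183·(-1) = 84)
  q = 2: r = 15, s = 0 − 2·1 = -2, t = 1 − 2·(-1) = 3  (check: 267·(-2) + 183·3 = 15)
  q = 5: r = 9, s = 1 − 5·(-2) = 11, t = -1 − 5·3 = -16  (check: 267·11 + 183·(-16) = 9)
  q = 1: r = 6, s = -2 − 1·11 = -13, t = 3 − 1·(-16) = 19  (check: 267·(-13) + 183·19 = 6)
  q = 1: r = 3, s = 11 − 1·(-13) = 24, t = -16 − 1·19 = -35  (check: 267·24 + 183·(-35) = 3)
The row with r = 3 (the gcd) gives the Bezout coefficients s = 24, t = -35.
Result: 267 · (24) + 183 · (-35) = 3.

gcd(267, 183) = 3; s = 24, t = -35 (check: 267·24 + 183·(-35) = 3).


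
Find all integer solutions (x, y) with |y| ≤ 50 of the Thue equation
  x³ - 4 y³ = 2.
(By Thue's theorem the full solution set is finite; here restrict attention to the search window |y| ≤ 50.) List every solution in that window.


The equation is x³ - 4y³ = 2. For fixed y, x³ = 4·y³ + 2, so a solution requires the RHS to be a perfect cube.
Strategy: iterate y from -50 to 50, compute RHS = 4·y³ + 2, and check whether it is a (positive or negative) perfect cube.
Check small values of y:
  y = 0: RHS = 2 is not a perfect cube.
  y = 1: RHS = 6 is not a perfect cube.
  y = -1: RHS = -2 is not a perfect cube.
  y = 2: RHS = 34 is not a perfect cube.
  y = -2: RHS = -30 is not a perfect cube.
  y = 3: RHS = 110 is not a perfect cube.
  y = -3: RHS = -106 is not a perfect cube.
Continuing the search up to |y| = 50 finds no solutions either.
No (x, y) in the scanned range satisfies the equation.

No integer solutions with |y| ≤ 50.


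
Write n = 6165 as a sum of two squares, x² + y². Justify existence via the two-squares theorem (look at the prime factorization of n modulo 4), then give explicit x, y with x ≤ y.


Step 1: Factor n = 6165 = 3^2 · 5 · 137.
Step 2: Check the mod-4 condition on each prime factor: 3 ≡ 3 (mod 4), exponent 2 (must be even); 5 ≡ 1 (mod 4), exponent 1; 137 ≡ 1 (mod 4), exponent 1.
All primes ≡ 3 (mod 4) appear to even exponent (or don't appear), so by the two-squares theorem n IS expressible as a sum of two squares.
Step 3: Build a representation. Group n = k² · m with k = 3 and m = 5 · 137 = 685 (a product of primes ≡ 1 (mod 4)); a representation of m scales to one of n via (k·x)² + (k·y)² = k²(x² + y²). Each prime p ≡ 1 (mod 4) is itself a sum of two squares; find a² by testing p − a² for a perfect square:
  5: 5 − 1² = 4 = 2² ⇒ 5 = 1² + 2².
  137: 137 − 1² = 136, 137 − 2² = 133, 137 − 3² = 128, 137 − 4² = 121 = 11² ⇒ 137 = 4² + 11².
  Combine using the Brahmagupta–Fibonacci identity (a² + b²)(c² + d²) = (ac − bd)² + (ad + bc)² = (ac + bd)² + (ad − bc)²:
  5 · 137 = 685: from (1² + 2²)(4² + 11²), take (1·4 − 2·11, 1·11 + 2·4) = (4 − 22, 11 + 8) = (-18, 19); dropping signs (only squares matter) gives (18, 19); check 18² + 19² = 324 + 361 = 685 ✓.
  Scale by k = 3: (3·18, 3·19) = (54, 57).
Step 4: Order so x ≤ y and verify: 54² + 57² = 2916 + 3249 = 6165 = n. ✓

n = 6165 = 54² + 57² (one valid representation with x ≤ y).


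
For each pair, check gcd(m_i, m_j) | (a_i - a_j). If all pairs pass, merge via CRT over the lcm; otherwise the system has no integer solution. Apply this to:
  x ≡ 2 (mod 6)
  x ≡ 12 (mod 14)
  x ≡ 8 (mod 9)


Moduli 6, 14, 9 are not pairwise coprime, so CRT works modulo lcm(m_i) when all pairwise compatibility conditions hold.
Pairwise compatibility: gcd(m_i, m_j) must divide a_i - a_j for every pair.
Merge one congruence at a time:
  Start: x ≡ 2 (mod 6).
  Combine with x ≡ 12 (mod 14): gcd(6, 14) = 2; 12 - 2 = 10, which IS divisible by 2, so compatible.
    Write x = 2 + 6·t and substitute into x ≡ 12 (mod 14): 6·t ≡ 12 − 2 = 10 (mod 14).
    Divide the congruence (and modulus) by g = 2: 3·t ≡ 5 (mod 7).
    The inverse of 3 mod 7 is 5 (since 3·5 = 15 = 2·7 + 1), so t ≡ 5·5 = 25 ≡ 4 (mod 7).
    Then x = 2 + 6·4 = 26, valid modulo lcm(6, 14) = 42: x ≡ 26 (mod 42).
  Combine with x ≡ 8 (mod 9): gcd(42, 9) = 3; 8 - 26 = -18, which IS divisible by 3, so compatible.
    Write x = 26 + 42·t and substitute into x ≡ 8 (mod 9): 42·t ≡ 8 − 26 = -18 (mod 9).
    Divide the congruence (and modulus) by g = 3: 14·t ≡ -6 (mod 3).
    Reduce coefficients mod 3: 2·t ≡ 0 (mod 3).
    The inverse of 2 mod 3 is 2 (since 2·2 = 4 = 1·3 + 1), so t ≡ 2·0 = 0 ≡ 0 (mod 3).
    Then x = 26 + 42·0 = 26, valid modulo lcm(42, 9) = 126: x ≡ 26 (mod 126).
Verify: 26 mod 6 = 2, 26 mod 14 = 12, 26 mod 9 = 8.

x ≡ 26 (mod 126).


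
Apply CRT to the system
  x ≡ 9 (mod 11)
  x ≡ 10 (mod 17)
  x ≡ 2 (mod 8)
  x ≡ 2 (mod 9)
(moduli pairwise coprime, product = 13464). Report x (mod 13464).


Product of moduli M = 11 · 17 · 8 · 9 = 13464.
Merge one congruence at a time:
  Start: x ≡ 9 (mod 11).
  Combine with x ≡ 10 (mod 17); new modulus lcm = 187.
    Write x = 9 + 11·t and substitute into x ≡ 10 (mod 17): 11·t ≡ 10 − 9 = 1 (mod 17).
    The inverse of 11 mod 17 is 14 (since 11·14 = 154 = 9·17 + 1), so t ≡ 14·1 = 14 ≡ 14 (mod 17).
    Then x = 9 + 11·14 = 163, valid modulo lcm(11, 17) = 187: x ≡ 163 (mod 187).
  Combine with x ≡ 2 (mod 8); new modulus lcm = 1496.
    Write x = 163 + 187·t and substitute into x ≡ 2 (mod 8): 187·t ≡ 2 − 163 = -161 (mod 8).
    Reduce coefficients mod 8: 3·t ≡ 7 (mod 8).
    The inverse of 3 mod 8 is 3 (since 3·3 = 9 = 1·8 + 1), so t ≡ 3·7 = 21 ≡ 5 (mod 8).
    Then x = 163 + 187·5 = 1098, valid modulo lcm(187, 8) = 1496: x ≡ 1098 (mod 1496).
  Combine with x ≡ 2 (mod 9); new modulus lcm = 13464.
    Write x = 1098 + 1496·t and substitute into x ≡ 2 (mod 9): 1496·t ≡ 2 − 1098 = -1096 (mod 9).
    Reduce coefficients mod 9: 2·t ≡ 2 (mod 9).
    The inverse of 2 mod 9 is 5 (since 2·5 = 10 = 1·9 + 1), so t ≡ 5·2 = 10 ≡ 1 (mod 9).
    Then x = 1098 + 1496·1 = 2594, valid modulo lcm(1496, 9) = 13464: x ≡ 2594 (mod 13464).
Verify against each original: 2594 mod 11 = 9, 2594 mod 17 = 10, 2594 mod 8 = 2, 2594 mod 9 = 2.

x ≡ 2594 (mod 13464).


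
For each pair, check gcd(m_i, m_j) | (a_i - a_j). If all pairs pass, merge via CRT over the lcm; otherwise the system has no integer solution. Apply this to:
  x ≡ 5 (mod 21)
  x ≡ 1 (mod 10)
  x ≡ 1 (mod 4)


Moduli 21, 10, 4 are not pairwise coprime, so CRT works modulo lcm(m_i) when all pairwise compatibility conditions hold.
Pairwise compatibility: gcd(m_i, m_j) must divide a_i - a_j for every pair.
Merge one congruence at a time:
  Start: x ≡ 5 (mod 21).
  Combine with x ≡ 1 (mod 10): gcd(21, 10) = 1; 1 - 5 = -4, which IS divisible by 1, so compatible.
    Write x = 5 + 21·t and substitute into x ≡ 1 (mod 10): 21·t ≡ 1 − 5 = -4 (mod 10).
    Reduce coefficients mod 10: 1·t ≡ 6 (mod 10).
    So t ≡ 6 (mod 10).
    Then x = 5 + 21·6 = 131, valid modulo lcm(21, 10) = 210: x ≡ 131 (mod 210).
  Combine with x ≡ 1 (mod 4): gcd(210, 4) = 2; 1 - 131 = -130, which IS divisible by 2, so compatible.
    Write x = 131 + 210·t and substitute into x ≡ 1 (mod 4): 210·t ≡ 1 − 131 = -130 (mod 4).
    Divide the congruence (and modulus) by g = 2: 105·t ≡ -65 (mod 2).
    Reduce coefficients mod 2: 1·t ≡ 1 (mod 2).
    So t ≡ 1 (mod 2).
    Then x = 131 + 210·1 = 341, valid modulo lcm(210, 4) = 420: x ≡ 341 (mod 420).
Verify: 341 mod 21 = 5, 341 mod 10 = 1, 341 mod 4 = 1.

x ≡ 341 (mod 420).


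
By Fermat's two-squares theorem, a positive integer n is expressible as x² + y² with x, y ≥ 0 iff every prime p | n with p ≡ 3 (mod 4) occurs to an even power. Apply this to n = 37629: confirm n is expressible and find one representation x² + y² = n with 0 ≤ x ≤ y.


Step 1: Factor n = 37629 = 3^2 · 37 · 113.
Step 2: Check the mod-4 condition on each prime factor: 3 ≡ 3 (mod 4), exponent 2 (must be even); 37 ≡ 1 (mod 4), exponent 1; 113 ≡ 1 (mod 4), exponent 1.
All primes ≡ 3 (mod 4) appear to even exponent (or don't appear), so by the two-squares theorem n IS expressible as a sum of two squares.
Step 3: Build a representation. Group n = k² · m with k = 3 and m = 37 · 113 = 4181 (a product of primes ≡ 1 (mod 4)); a representation of m scales to one of n via (k·x)² + (k·y)² = k²(x² + y²). Each prime p ≡ 1 (mod 4) is itself a sum of two squares; find a² by testing p − a² for a perfect square:
  37: 37 − 1² = 36 = 6² ⇒ 37 = 1² + 6².
  113: 113 − 1² = 112, 113 − 2² = 109, 113 − 3² = 104, 113 − 4² = 97, 113 − 5² = 88, 113 − 6² = 77, 113 − 7² = 64 = 8² ⇒ 113 = 7² + 8².
  Combine using the Brahmagupta–Fibonacci identity (a² + b²)(c² + d²) = (ac − bd)² + (ad + bc)² = (ac + bd)² + (ad − bc)²:
  37 · 113 = 4181: from (1² + 6²)(7² + 8²), take (1·7 − 6·8, 1·8 + 6·7) = (7 − 48, 8 + 42) = (-41, 50); dropping signs (only squares matter) gives (41, 50); check 41² + 50² = 1681 + 2500 = 4181 ✓.
  Scale by k = 3: (3·41, 3·50) = (123, 150).
Step 4: Order so x ≤ y and verify: 123² + 150² = 15129 + 22500 = 37629 = n. ✓

n = 37629 = 123² + 150² (one valid representation with x ≤ y).


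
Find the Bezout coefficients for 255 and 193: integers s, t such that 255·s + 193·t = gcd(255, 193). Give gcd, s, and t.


Euclidean algorithm on (255, 193) — divide until remainder is 0:
  255 = 1 · 193 + 62
  193 = 3 · 62 + 7
  62 = 8 · 7 + 6
  7 = 1 · 6 + 1
  6 = 6 · 1 + 0
gcd(255, 193) = 1.
Track Bezout coefficients alongside the remainders: start with r₀ = 255 = a·1 + b·0 (s = 1, t = 0) and r₁ = 193 = a·0 + b·1 (s = 0, t = 1); each new remainder r_{k+1} = r_{k-1} − q_k·r_k inherits s_{k+1} = s_{k-1} − q_k·s_k, t_{k+1} = t_{k-1} − q_k·t_k, so r_k = a·s_k + b·t_k at every step:
  q = 1: r = 62, s = 1 − 1·0 = 1, t = 0 − 1·1 = -1  (check: 255·1 + 193·(-1) = 62)
  q = 3: r = 7, s = 0 − 3·1 = -3, t = 1 − 3·(-1) = 4  (check: 255·(-3) + 193·4 = 7)
  q = 8: r = 6, s = 1 − 8·(-3) = 25, t = -1 − 8·4 = -33  (check: 255·25 + 193·(-33) = 6)
  q = 1: r = 1, s = -3 − 1·25 = -28, t = 4 − 1·(-33) = 37  (check: 255·(-28) + 193·37 = 1)
The row with r = 1 (the gcd) gives the Bezout coefficients s = -28, t = 37.
Result: 255 · (-28) + 193 · (37) = 1.

gcd(255, 193) = 1; s = -28, t = 37 (check: 255·(-28) + 193·37 = 1).


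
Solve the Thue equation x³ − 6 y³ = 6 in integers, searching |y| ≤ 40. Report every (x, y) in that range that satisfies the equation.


The equation is x³ - 6y³ = 6. For fixed y, x³ = 6·y³ + 6, so a solution requires the RHS to be a perfect cube.
Strategy: iterate y from -40 to 40, compute RHS = 6·y³ + 6, and check whether it is a (positive or negative) perfect cube.
Check small values of y:
  y = 0: RHS = 6 is not a perfect cube.
  y = 1: RHS = 12 is not a perfect cube.
  y = -1: RHS = 0 = (0)³ ⇒ x = 0 works.
  y = 2: RHS = 54 is not a perfect cube.
  y = -2: RHS = -42 is not a perfect cube.
  y = 3: RHS = 168 is not a perfect cube.
  y = -3: RHS = -156 is not a perfect cube.
Continuing the search up to |y| = 40 finds no further solutions beyond those listed.
Collected solutions: (0, -1).

Solutions (with |y| ≤ 40): (0, -1).


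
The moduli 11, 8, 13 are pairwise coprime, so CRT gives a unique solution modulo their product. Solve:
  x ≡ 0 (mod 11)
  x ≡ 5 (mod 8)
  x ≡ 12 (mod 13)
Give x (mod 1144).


Moduli 11, 8, 13 are pairwise coprime; by CRT there is a unique solution modulo M = 11 · 8 · 13 = 1144.
Solve pairwise, accumulating the modulus:
  Start with x ≡ 0 (mod 11).
  Combine with x ≡ 5 (mod 8): since gcd(11, 8) = 1, we get a unique residue mod 88.
    Write x = 0 + 11·t and substitute into x ≡ 5 (mod 8): 11·t ≡ 5 − 0 = 5 (mod 8).
    Reduce coefficients mod 8: 3·t ≡ 5 (mod 8).
    The inverse of 3 mod 8 is 3 (since 3·3 = 9 = 1·8 + 1), so t ≡ 3·5 = 15 ≡ 7 (mod 8).
    Then x = 0 + 11·7 = 77, valid modulo lcm(11, 8) = 88: x ≡ 77 (mod 88).
  Combine with x ≡ 12 (mod 13): since gcd(88, 13) = 1, we get a unique residue mod 1144.
    Write x = 77 + 88·t and substitute into x ≡ 12 (mod 13): 88·t ≡ 12 − 77 = -65 (mod 13).
    Reduce coefficients mod 13: 10·t ≡ 0 (mod 13).
    The inverse of 10 mod 13 is 4 (since 10·4 = 40 = 3·13 + 1), so t ≡ 4·0 = 0 ≡ 0 (mod 13).
    Then x = 77 + 88·0 = 77, valid modulo lcm(88, 13) = 1144: x ≡ 77 (mod 1144).
Verify: 77 mod 11 = 0 ✓, 77 mod 8 = 5 ✓, 77 mod 13 = 12 ✓.

x ≡ 77 (mod 1144).


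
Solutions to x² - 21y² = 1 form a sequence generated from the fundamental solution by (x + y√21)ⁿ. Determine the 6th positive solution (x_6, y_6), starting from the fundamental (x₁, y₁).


Step 1: Find the fundamental solution (x₁, y₁) of x² - 21y² = 1.
  Expand √21 as a continued fraction. a₀ = ⌊√21⌋ = 4; iterate m_{k+1} = d_k·a_k − m_k, d_{k+1} = (21 − m_{k+1}²)/d_k, a_{k+1} = ⌊(a₀ + m_{k+1})/d_{k+1}⌋ (starting m₀ = 0, d₀ = 1), with convergents p_k = a_k·p_{k-1} + p_{k-2}, q_k = a_k·q_{k-1} + q_{k-2} (p₋₁ = 1, q₋₁ = 0):
  k = 0: a₀ = 4; p₀/q₀ = 4/1; p₀² − 21·q₀² = 16 − 21 = -5.
  k = 1: m = 4, d = 5, a = ⌊(4 + 4)/5⌋ = 1; p/q = (1·4 + 1)/(1·1 + 0) = 5/1; p² − 21·q² = 25 − 21 = 4.
  k = 2: m = 1, d = 4, a = ⌊(4 + 1)/4⌋ = 1; p/q = (1·5 + 4)/(1·1 + 1) = 9/2; p² − 21·q² = 81 − 84 = -3.
  k = 3: m = 3, d = 3, a = ⌊(4 + 3)/3⌋ = 2; p/q = (2·9 + 5)/(2·2 + 1) = 23/5; p² − 21·q² = 529 − 525 = 4.
  k = 4: m = 3, d = 4, a = ⌊(4 + 3)/4⌋ = 1; p/q = (1·23 + 9)/(1·5 + 2) = 32/7; p² − 21·q² = 1024 − 1029 = -5.
  k = 5: m = 1, d = 5, a = ⌊(4 + 1)/5⌋ = 1; p/q = (1·32 + 23)/(1·7 + 5) = 55/12; p² − 21·q² = 3025 − 3024 = 1.
  The first convergent with p² − 21·q² = 1 gives the fundamental solution (x₁, y₁) = (55, 12).
Step 2: Apply the recurrence (x_{n+1}, y_{n+1}) = (x₁x_n + 21y₁y_n, x₁y_n + y₁x_n) repeatedly.
  From (x_1, y_1) = (55, 12): x_2 = 55·55 + 21·12·12 = 6049; y_2 = 55·12 + 12·55 = 1320.
  From (x_2, y_2) = (6049, 1320): x_3 = 55·6049 + 21·12·1320 = 665335; y_3 = 55·1320 + 12·6049 = 145188.
  From (x_3, y_3) = (665335, 145188): x_4 = 55·665335 + 21·12·145188 = 73180801; y_4 = 55·145188 + 12·665335 = 15969360.
  From (x_4, y_4) = (73180801, 15969360): x_5 = 55·73180801 + 21·12·15969360 = 8049222775; y_5 = 55·15969360 + 12·73180801 = 1756484412.
  From (x_5, y_5) = (8049222775, 1756484412): x_6 = 55·8049222775 + 21·12·1756484412 = 885341324449; y_6 = 55·1756484412 + 12·8049222775 = 193197315960.
Step 3: Verify x_6² - 21·y_6² = 783829260777109485153601 - 783829260777109485153600 = 1 (should be 1). ✓

(x_1, y_1) = (55, 12); (x_6, y_6) = (885341324449, 193197315960).


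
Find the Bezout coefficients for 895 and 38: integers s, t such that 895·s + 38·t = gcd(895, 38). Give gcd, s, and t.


Euclidean algorithm on (895, 38) — divide until remainder is 0:
  895 = 23 · 38 + 21
  38 = 1 · 21 + 17
  21 = 1 · 17 + 4
  17 = 4 · 4 + 1
  4 = 4 · 1 + 0
gcd(895, 38) = 1.
Track Bezout coefficients alongside the remainders: start with r₀ = 895 = a·1 + b·0 (s = 1, t = 0) and r₁ = 38 = a·0 + b·1 (s = 0, t = 1); each new remainder r_{k+1} = r_{k-1} − q_k·r_k inherits s_{k+1} = s_{k-1} − q_k·s_k, t_{k+1} = t_{k-1} − q_k·t_k, so r_k = a·s_k + b·t_k at every step:
  q = 23: r = 21, s = 1 − 23·0 = 1, t = 0 − 23·1 = -23  (check: 895·1 + 38·(-23) = 21)
  q = 1: r = 17, s = 0 − 1·1 = -1, t = 1 − 1·(-23) = 24  (check: 895·(-1) + 38·24 = 17)
  q = 1: r = 4, s = 1 − 1·(-1) = 2, t = -23 − 1·24 = -47  (check: 895·2 + 38·(-47) = 4)
  q = 4: r = 1, s = -1 − 4·2 = -9, t = 24 − 4·(-47) = 212  (check: 895·(-9) + 38·212 = 1)
The row with r = 1 (the gcd) gives the Bezout coefficients s = -9, t = 212.
Result: 895 · (-9) + 38 · (212) = 1.

gcd(895, 38) = 1; s = -9, t = 212 (check: 895·(-9) + 38·212 = 1).


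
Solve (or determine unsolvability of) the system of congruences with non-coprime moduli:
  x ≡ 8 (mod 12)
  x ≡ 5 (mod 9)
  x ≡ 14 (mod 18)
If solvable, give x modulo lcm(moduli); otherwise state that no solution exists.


Moduli 12, 9, 18 are not pairwise coprime, so CRT works modulo lcm(m_i) when all pairwise compatibility conditions hold.
Pairwise compatibility: gcd(m_i, m_j) must divide a_i - a_j for every pair.
Merge one congruence at a time:
  Start: x ≡ 8 (mod 12).
  Combine with x ≡ 5 (mod 9): gcd(12, 9) = 3; 5 - 8 = -3, which IS divisible by 3, so compatible.
    Write x = 8 + 12·t and substitute into x ≡ 5 (mod 9): 12·t ≡ 5 − 8 = -3 (mod 9).
    Divide the congruence (and modulus) by g = 3: 4·t ≡ -1 (mod 3).
    Reduce coefficients mod 3: 1·t ≡ 2 (mod 3).
    So t ≡ 2 (mod 3).
    Then x = 8 + 12·2 = 32, valid modulo lcm(12, 9) = 36: x ≡ 32 (mod 36).
  Combine with x ≡ 14 (mod 18): gcd(36, 18) = 18; 14 - 32 = -18, which IS divisible by 18, so compatible.
    Write x = 32 + 36·t and substitute into x ≡ 14 (mod 18): 36·t ≡ 14 − 32 = -18 (mod 18).
    Divide the congruence (and modulus) by g = 18: 2·t ≡ -1 (mod 1).
    Modulo 1 every t works; take t = 0.
    Then x = 32 + 36·0 = 32, valid modulo lcm(36, 18) = 36: x ≡ 32 (mod 36).
Verify: 32 mod 12 = 8, 32 mod 9 = 5, 32 mod 18 = 14.

x ≡ 32 (mod 36).
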